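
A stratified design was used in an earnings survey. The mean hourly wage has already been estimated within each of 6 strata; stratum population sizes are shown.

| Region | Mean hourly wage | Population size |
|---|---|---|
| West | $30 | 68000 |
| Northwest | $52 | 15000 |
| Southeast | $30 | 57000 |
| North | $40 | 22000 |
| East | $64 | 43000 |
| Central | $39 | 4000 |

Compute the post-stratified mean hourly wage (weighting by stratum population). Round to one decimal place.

39.8

Σ Nₕ·x̄ₕ = 30×68000 + 52×15000 + 30×57000 + 40×22000 + 64×43000 + 39×4000
  = 8318000
Σ Nₕ = 68000 + 15000 + 57000 + 22000 + 43000 + 4000 = 209000
Overall mean = 8318000 / 209000 = 39.799043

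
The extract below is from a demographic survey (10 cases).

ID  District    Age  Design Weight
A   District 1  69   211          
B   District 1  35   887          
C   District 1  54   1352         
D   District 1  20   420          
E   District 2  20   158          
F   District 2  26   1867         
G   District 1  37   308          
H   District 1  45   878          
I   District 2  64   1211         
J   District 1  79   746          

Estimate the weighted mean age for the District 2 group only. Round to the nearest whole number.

40

District 2 rows: E, F, I
Weighted sum = 20×158 + 26×1867 + 64×1211
  = 129206
Sum of weights = 158 + 1867 + 1211 = 3236
Weighted mean = 129206 / 3236 = 39.927689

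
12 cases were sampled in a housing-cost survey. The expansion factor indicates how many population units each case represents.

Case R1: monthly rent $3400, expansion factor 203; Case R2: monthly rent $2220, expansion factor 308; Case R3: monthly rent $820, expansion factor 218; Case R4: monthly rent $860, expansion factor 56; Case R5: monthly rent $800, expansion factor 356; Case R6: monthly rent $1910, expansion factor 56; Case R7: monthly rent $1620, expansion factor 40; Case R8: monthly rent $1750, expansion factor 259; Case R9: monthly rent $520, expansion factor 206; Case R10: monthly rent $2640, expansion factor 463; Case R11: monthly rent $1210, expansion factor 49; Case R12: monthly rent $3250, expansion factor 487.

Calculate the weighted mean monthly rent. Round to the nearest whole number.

Weighted sum = 3400×203 + 2220×308 + 820×218 + 860×56 + 800×356 + 1910×56 + 1620×40 + 1750×259 + 520×206 + 2640×463 + 1210×49 + 3250×487
  = 690200 + 683760 + 178760 + 48160 + 284800 + 106960 + 64800 + 453250 + 107120 + 1222320 + 59290 + 1582750 = 5482170
Sum of weights = 2701
Weighted mean = 5482170 / 2701 = 2029.6816

2030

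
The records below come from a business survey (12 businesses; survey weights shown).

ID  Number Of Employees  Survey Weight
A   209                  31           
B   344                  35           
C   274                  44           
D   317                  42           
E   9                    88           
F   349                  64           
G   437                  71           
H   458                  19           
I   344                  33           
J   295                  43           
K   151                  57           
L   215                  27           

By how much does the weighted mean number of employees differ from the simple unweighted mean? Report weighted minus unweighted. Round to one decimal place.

Unweighted sum = 209 + 344 + 274 + 317 + 9 + 349 + 437 + 458 + 344 + 295 + 151 + 215 = 3402
Unweighted mean = 3402 / 12 = 283.5
Weighted sum = 209×31 + 344×35 + 274×44 + 317×42 + 9×88 + 349×64 + 437×71 + 458×19 + 344×33 + 295×43 + 151×57 + 215×27
  = 6479 + 12040 + 12056 + 13314 + 792 + 22336 + 31027 + 8702 + 11352 + 12685 + 8607 + 5805 = 145195
Sum of weights = 31 + 35 + 44 + 42 + 88 + 64 + 71 + 19 + 33 + 43 + 57 + 27 = 554
Weighted mean = 145195 / 554 = 262.08484
Difference (weighted minus unweighted) = -21.415162

-21.4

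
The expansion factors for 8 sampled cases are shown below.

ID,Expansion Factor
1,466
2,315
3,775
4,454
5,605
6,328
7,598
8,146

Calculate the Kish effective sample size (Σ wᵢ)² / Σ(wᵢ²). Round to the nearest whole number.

Σ wᵢ = 466 + 315 + 775 + 454 + 605 + 328 + 598 + 146 = 3687
Σ wᵢ² = 217156 + 99225 + 600625 + 206116 + 366025 + 107584 + 357604 + 21316 = 1975651
n_eff = 3687² / 1975651 = 13593969 / 1975651 = 6.8807542

7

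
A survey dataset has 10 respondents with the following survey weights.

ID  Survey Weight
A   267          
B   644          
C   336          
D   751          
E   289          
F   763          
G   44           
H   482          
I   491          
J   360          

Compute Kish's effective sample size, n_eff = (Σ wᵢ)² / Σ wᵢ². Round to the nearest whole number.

8

Σ wᵢ = 267 + 644 + 336 + 751 + 289 + 763 + 44 + 482 + 491 + 360 = 4427
Σ wᵢ² = 71289 + 414736 + 112896 + 564001 + 83521 + 582169 + 1936 + 232324 + 241081 + 129600 = 2433553
n_eff = 4427² / 2433553 = 19598329 / 2433553 = 8.0533808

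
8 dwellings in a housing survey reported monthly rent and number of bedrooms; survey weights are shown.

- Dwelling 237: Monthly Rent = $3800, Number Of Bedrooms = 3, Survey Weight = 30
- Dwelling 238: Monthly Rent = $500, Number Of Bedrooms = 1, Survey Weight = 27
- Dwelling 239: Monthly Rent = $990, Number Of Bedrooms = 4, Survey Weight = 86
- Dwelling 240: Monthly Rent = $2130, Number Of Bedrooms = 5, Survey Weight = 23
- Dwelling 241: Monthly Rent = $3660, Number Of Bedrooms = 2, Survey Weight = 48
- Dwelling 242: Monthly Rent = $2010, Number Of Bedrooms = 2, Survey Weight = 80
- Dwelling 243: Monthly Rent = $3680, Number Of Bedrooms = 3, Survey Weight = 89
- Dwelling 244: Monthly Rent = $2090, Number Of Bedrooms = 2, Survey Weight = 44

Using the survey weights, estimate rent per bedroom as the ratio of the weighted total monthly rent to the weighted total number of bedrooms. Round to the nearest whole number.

857

Σ wᵢ·y = 3800×30 + 500×27 + 990×86 + 2130×23 + 3660×48 + 2010×80 + 3680×89 + 2090×44
  = 114000 + 13500 + 85140 + 48990 + 175680 + 160800 + 327520 + 91960 = 1017590
Σ wᵢ·x = 1187
Ratio = 1017590 / 1187 = 857.27885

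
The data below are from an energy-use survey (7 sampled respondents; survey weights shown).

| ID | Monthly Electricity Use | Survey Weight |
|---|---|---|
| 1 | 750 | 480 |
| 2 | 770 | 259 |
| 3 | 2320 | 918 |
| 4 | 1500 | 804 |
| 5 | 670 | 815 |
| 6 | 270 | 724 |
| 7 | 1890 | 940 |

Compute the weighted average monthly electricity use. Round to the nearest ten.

Weighted sum = 750×480 + 770×259 + 2320×918 + 1500×804 + 670×815 + 270×724 + 1890×940
  = 360000 + 199430 + 2129760 + 1206000 + 546050 + 195480 + 1776600 = 6413320
Sum of weights = 480 + 259 + 918 + 804 + 815 + 724 + 940 = 4940
Weighted mean = 6413320 / 4940 = 1298.2429

1300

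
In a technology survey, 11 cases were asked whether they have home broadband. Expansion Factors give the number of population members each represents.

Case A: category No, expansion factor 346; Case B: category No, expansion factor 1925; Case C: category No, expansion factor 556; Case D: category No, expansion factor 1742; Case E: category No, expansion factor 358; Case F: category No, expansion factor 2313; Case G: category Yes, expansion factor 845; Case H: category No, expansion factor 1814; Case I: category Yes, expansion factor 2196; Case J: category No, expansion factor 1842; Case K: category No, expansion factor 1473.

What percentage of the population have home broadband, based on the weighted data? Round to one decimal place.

19.7

Sum of weights for 'Yes' = 845 + 2196 = 3041
Total weight = 346 + 1925 + 556 + 1742 + 358 + 2313 + 845 + 1814 + 2196 + 1842 + 1473 = 15410
Weighted proportion = 3041 / 15410 = 0.19733939 → 19.733939%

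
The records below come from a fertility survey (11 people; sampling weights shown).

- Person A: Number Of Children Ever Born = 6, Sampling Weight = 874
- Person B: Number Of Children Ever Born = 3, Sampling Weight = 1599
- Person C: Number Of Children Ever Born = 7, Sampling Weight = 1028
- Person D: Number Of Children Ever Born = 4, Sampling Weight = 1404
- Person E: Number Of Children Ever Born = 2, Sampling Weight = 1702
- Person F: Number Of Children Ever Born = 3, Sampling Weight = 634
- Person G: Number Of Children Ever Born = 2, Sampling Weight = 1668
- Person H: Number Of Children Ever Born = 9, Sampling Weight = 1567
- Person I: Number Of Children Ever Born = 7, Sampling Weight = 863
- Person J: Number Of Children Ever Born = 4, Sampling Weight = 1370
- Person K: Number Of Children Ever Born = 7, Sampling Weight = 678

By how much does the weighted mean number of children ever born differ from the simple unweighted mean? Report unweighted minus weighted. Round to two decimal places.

Unweighted sum = 6 + 3 + 7 + 4 + 2 + 3 + 2 + 9 + 7 + 4 + 7 = 54
Unweighted mean = 54 / 11 = 4.9090909
Weighted sum = 6×874 + 3×1599 + 7×1028 + 4×1404 + 2×1702 + 3×634 + 2×1668 + 9×1567 + 7×863 + 4×1370 + 7×678
  = 5244 + 4797 + 7196 + 5616 + 3404 + 1902 + 3336 + 14103 + 6041 + 5480 + 4746 = 61865
Sum of weights = 13387
Weighted mean = 61865 / 13387 = 4.6212744
Difference (unweighted minus weighted) = 0.28781654

0.29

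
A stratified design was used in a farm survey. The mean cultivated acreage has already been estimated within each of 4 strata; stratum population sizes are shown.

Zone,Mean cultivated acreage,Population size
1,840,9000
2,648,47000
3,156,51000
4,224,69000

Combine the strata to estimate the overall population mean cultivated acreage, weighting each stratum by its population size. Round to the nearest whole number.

349

Σ Nₕ·x̄ₕ = 840×9000 + 648×47000 + 156×51000 + 224×69000
  = 7560000 + 30456000 + 7956000 + 15456000 = 61428000
Σ Nₕ = 176000
Overall mean = 61428000 / 176000 = 349.02273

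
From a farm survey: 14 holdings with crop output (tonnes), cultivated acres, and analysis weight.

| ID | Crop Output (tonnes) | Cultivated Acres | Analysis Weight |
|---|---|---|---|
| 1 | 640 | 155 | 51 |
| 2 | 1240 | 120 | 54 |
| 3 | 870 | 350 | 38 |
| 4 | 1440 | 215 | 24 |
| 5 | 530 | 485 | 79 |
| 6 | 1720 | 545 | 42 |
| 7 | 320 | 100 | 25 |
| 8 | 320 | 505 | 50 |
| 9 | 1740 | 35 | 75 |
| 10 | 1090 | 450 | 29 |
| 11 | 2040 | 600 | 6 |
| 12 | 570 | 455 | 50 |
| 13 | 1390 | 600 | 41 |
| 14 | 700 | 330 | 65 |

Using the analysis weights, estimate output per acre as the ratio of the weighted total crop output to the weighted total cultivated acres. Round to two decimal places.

2.91

Σ wᵢ·y = 610670
Σ wᵢ·x = 209875
Ratio = 610670 / 209875 = 2.9096843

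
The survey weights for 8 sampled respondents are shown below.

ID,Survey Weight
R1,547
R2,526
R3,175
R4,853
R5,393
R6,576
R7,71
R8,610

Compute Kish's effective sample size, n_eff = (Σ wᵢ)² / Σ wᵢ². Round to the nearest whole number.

6

Σ wᵢ = 547 + 526 + 175 + 853 + 393 + 576 + 71 + 610 = 3751
Σ wᵢ² = 299209 + 276676 + 30625 + 727609 + 154449 + 331776 + 5041 + 372100 = 2197485
n_eff = 3751² / 2197485 = 14070001 / 2197485 = 6.4027745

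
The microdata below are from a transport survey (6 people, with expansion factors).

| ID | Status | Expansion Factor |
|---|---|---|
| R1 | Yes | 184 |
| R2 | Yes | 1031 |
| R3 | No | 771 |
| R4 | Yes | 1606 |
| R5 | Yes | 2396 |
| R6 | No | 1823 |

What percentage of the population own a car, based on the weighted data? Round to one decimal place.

66.8

Sum of weights for 'Yes' = 184 + 1031 + 1606 + 2396 = 5217
Total weight = 184 + 1031 + 771 + 1606 + 2396 + 1823 = 7811
Weighted proportion = 5217 / 7811 = 0.66790424 → 66.790424%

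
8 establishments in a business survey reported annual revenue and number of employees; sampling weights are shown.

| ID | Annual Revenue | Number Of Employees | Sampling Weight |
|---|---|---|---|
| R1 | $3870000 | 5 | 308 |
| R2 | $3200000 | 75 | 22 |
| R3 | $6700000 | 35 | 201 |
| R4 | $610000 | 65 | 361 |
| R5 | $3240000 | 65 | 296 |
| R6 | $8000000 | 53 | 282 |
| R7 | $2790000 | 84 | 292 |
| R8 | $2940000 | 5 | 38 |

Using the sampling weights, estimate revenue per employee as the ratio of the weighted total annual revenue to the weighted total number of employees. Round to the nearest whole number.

75283

Σ wᵢ·y = 3870000×308 + 3200000×22 + 6700000×201 + 610000×361 + 3240000×296 + 8000000×282 + 2790000×292 + 2940000×38
  = 1191960000 + 70400000 + 1346700000 + 220210000 + 959040000 + 2256000000 + 814680000 + 111720000 = 6970710000
Σ wᵢ·x = 5×308 + 75×22 + 35×201 + 65×361 + 65×296 + 53×282 + 84×292 + 5×38
  = 1540 + 1650 + 7035 + 23465 + 19240 + 14946 + 24528 + 190 = 92594
Ratio = 6970710000 / 92594 = 75282.524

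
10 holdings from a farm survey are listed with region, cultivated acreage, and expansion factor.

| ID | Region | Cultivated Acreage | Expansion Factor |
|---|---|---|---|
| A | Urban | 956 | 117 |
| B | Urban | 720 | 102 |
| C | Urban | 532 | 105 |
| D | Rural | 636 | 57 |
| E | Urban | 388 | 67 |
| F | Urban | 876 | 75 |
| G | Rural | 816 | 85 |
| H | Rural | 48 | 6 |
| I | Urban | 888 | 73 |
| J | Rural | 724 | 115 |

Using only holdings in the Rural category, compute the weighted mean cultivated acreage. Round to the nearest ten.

Rural rows: D, G, H, J
Weighted sum = 636×57 + 816×85 + 48×6 + 724×115
  = 36252 + 69360 + 288 + 83260 = 189160
Sum of weights = 57 + 85 + 6 + 115 = 263
Weighted mean = 189160 / 263 = 719.23954

720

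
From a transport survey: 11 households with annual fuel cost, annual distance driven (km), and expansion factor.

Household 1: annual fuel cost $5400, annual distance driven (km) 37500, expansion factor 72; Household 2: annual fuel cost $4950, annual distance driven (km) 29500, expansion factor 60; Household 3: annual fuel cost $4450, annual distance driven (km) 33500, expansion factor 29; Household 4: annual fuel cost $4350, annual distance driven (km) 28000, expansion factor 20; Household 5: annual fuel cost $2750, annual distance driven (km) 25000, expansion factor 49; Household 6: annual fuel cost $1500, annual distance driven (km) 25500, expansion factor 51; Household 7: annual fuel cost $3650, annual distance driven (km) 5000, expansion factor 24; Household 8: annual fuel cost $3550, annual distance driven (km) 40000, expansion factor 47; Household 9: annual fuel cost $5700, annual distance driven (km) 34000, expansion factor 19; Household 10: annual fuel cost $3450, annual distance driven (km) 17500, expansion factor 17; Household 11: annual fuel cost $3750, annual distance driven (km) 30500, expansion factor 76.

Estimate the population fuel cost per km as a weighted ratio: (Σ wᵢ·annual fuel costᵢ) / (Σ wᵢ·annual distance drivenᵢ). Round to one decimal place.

Σ wᵢ·y = 5400×72 + 4950×60 + 4450×29 + 4350×20 + 2750×49 + 1500×51 + 3650×24 + 3550×47 + 5700×19 + 3450×17 + 3750×76
  = 388800 + 297000 + 129050 + 87000 + 134750 + 76500 + 87600 + 166850 + 108300 + 58650 + 285000 = 1819500
Σ wᵢ·x = 37500×72 + 29500×60 + 33500×29 + 28000×20 + 25000×49 + 25500×51 + 5000×24 + 40000×47 + 34000×19 + 17500×17 + 30500×76
  = 13788500
Ratio = 1819500 / 13788500 = 0.13195779

0.1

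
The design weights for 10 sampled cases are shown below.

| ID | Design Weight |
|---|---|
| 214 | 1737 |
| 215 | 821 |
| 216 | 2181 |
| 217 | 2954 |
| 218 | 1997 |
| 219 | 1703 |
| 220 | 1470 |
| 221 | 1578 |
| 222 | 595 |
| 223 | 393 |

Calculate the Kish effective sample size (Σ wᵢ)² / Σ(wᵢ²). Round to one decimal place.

8.1

Σ wᵢ = 1737 + 821 + 2181 + 2954 + 1997 + 1703 + 1470 + 1578 + 595 + 393 = 15429
Σ wᵢ² = 3017169 + 674041 + 4756761 + 8726116 + 3988009 + 2900209 + 2160900 + 2490084 + 354025 + 154449 = 29221763
n_eff = 15429² / 29221763 = 238054041 / 29221763 = 8.146464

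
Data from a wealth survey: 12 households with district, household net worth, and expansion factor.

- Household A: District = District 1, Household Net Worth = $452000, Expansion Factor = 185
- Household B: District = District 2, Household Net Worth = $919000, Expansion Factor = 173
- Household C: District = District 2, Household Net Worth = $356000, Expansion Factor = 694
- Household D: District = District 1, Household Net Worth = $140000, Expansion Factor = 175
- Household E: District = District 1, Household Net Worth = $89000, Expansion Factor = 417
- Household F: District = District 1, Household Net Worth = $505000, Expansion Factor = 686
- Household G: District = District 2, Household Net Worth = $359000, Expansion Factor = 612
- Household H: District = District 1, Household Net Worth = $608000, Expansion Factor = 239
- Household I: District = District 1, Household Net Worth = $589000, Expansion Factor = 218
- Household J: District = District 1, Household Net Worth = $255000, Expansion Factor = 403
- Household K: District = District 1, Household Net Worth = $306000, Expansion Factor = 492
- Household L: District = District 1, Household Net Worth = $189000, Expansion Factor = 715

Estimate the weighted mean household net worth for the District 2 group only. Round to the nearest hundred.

District 2 rows: B, C, G
Weighted sum = 919000×173 + 356000×694 + 359000×612
  = 158987000 + 247064000 + 219708000 = 625759000
Sum of weights = 173 + 694 + 612 = 1479
Weighted mean = 625759000 / 1479 = 423096.01

423100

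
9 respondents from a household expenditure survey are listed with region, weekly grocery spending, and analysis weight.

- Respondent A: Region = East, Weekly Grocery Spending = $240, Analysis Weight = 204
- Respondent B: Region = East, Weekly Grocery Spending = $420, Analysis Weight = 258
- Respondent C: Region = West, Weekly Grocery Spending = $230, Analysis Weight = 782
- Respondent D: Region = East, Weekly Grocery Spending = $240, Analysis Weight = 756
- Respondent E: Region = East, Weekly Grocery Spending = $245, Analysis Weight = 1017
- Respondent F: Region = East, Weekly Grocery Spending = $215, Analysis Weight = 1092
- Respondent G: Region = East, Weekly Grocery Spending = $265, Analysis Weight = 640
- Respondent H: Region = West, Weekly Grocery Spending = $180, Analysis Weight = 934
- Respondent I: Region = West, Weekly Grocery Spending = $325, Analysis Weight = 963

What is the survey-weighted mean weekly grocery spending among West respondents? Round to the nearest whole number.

West rows: C, H, I
Weighted sum = 230×782 + 180×934 + 325×963
  = 660955
Sum of weights = 782 + 934 + 963 = 2679
Weighted mean = 660955 / 2679 = 246.71706

247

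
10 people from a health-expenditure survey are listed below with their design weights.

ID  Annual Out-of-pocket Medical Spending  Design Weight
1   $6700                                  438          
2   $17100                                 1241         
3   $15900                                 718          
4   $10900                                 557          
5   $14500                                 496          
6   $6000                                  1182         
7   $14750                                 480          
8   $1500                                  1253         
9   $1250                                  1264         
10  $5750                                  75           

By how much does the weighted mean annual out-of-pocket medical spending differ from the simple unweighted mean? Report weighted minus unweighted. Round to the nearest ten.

-750

Unweighted sum = 6700 + 17100 + 15900 + 10900 + 14500 + 6000 + 14750 + 1500 + 1250 + 5750 = 94350
Unweighted mean = 94350 / 10 = 9435
Weighted sum = 66897950
Sum of weights = 438 + 1241 + 718 + 557 + 496 + 1182 + 480 + 1253 + 1264 + 75 = 7704
Weighted mean = 66897950 / 7704 = 8683.5345
Difference (weighted minus unweighted) = -751.46547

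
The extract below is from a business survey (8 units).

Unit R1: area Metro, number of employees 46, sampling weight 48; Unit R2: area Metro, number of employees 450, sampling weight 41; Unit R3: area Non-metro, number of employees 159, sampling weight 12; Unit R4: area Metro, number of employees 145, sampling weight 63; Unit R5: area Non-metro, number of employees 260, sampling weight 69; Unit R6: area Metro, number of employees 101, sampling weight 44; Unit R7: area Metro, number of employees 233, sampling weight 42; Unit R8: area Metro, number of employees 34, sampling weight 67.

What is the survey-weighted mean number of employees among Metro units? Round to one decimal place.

151.8

Metro rows: R1, R2, R4, R6, R7, R8
Weighted sum = 46×48 + 450×41 + 145×63 + 101×44 + 233×42 + 34×67
  = 46301
Sum of weights = 48 + 41 + 63 + 44 + 42 + 67 = 305
Weighted mean = 46301 / 305 = 151.80656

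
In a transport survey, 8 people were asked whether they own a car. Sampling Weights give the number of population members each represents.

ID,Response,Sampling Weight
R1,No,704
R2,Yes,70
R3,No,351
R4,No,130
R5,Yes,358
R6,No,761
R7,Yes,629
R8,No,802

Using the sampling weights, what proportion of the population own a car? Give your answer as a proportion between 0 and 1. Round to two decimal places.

0.28

Sum of weights for 'Yes' = 70 + 358 + 629 = 1057
Total weight = 704 + 70 + 351 + 130 + 358 + 761 + 629 + 802 = 3805
Weighted proportion = 1057 / 3805 = 0.27779238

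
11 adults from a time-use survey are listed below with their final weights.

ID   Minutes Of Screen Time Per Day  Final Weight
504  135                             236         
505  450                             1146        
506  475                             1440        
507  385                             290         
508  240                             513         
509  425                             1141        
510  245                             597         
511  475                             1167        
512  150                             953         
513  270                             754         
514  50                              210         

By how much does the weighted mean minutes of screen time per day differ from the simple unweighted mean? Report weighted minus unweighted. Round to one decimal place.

56.2

Unweighted sum = 135 + 450 + 475 + 385 + 240 + 425 + 245 + 475 + 150 + 270 + 50 = 3300
Unweighted mean = 3300 / 11 = 300
Weighted sum = 135×236 + 450×1146 + 475×1440 + 385×290 + 240×513 + 425×1141 + 245×597 + 475×1167 + 150×953 + 270×754 + 50×210
  = 31860 + 515700 + 684000 + 111650 + 123120 + 484925 + 146265 + 554325 + 142950 + 203580 + 10500 = 3008875
Sum of weights = 8447
Weighted mean = 3008875 / 8447 = 356.20635
Difference (weighted minus unweighted) = 56.206345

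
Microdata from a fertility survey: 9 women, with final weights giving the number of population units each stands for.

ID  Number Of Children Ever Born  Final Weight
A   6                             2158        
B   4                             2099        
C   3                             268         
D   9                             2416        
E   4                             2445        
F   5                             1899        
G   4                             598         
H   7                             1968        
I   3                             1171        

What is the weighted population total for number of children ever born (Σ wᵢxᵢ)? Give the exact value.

Weighted total = 6×2158 + 4×2099 + 3×268 + 9×2416 + 4×2445 + 5×1899 + 4×598 + 7×1968 + 3×1171
  = 12948 + 8396 + 804 + 21744 + 9780 + 9495 + 2392 + 13776 + 3513 = 82848

82848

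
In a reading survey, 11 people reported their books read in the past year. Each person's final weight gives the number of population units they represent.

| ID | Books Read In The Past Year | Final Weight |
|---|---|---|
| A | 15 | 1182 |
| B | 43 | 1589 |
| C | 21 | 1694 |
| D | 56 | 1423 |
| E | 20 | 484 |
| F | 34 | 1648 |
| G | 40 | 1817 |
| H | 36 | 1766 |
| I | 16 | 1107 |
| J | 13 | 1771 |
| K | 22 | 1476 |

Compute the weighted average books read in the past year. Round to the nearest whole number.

Weighted sum = 15×1182 + 43×1589 + 21×1694 + 56×1423 + 20×484 + 34×1648 + 40×1817 + 36×1766 + 16×1107 + 13×1771 + 22×1476
  = 17730 + 68327 + 35574 + 79688 + 9680 + 56032 + 72680 + 63576 + 17712 + 23023 + 32472 = 476494
Sum of weights = 15957
Weighted mean = 476494 / 15957 = 29.861127

30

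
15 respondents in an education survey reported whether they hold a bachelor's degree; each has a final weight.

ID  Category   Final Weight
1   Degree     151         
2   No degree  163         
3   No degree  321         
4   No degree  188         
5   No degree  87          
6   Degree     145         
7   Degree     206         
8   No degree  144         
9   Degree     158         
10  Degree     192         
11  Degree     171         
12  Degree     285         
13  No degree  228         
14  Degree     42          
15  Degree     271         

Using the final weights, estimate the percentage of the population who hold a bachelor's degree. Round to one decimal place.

58.9

Sum of weights for 'Degree' = 151 + 145 + 206 + 158 + 192 + 171 + 285 + 42 + 271 = 1621
Total weight = 2752
Weighted proportion = 1621 / 2752 = 0.58902616 → 58.902616%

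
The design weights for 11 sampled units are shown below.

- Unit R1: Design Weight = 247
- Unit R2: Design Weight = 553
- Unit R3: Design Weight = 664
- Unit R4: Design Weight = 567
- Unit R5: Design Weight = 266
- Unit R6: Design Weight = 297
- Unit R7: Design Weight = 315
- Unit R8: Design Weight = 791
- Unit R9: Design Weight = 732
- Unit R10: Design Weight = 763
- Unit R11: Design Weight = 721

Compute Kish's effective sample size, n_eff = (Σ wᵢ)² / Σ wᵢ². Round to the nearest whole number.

10

Σ wᵢ = 5916
Σ wᵢ² = 3650908
n_eff = 5916² / 3650908 = 34999056 / 3650908 = 9.5863977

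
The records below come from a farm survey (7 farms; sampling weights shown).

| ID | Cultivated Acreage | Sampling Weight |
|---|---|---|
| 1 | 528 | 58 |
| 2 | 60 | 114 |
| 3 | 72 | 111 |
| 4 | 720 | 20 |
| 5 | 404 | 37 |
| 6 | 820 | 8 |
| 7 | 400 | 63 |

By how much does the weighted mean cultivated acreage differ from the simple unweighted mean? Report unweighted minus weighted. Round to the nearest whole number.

170

Unweighted sum = 3004
Unweighted mean = 3004 / 7 = 429.14286
Weighted sum = 528×58 + 60×114 + 72×111 + 720×20 + 404×37 + 820×8 + 400×63
  = 30624 + 6840 + 7992 + 14400 + 14948 + 6560 + 25200 = 106564
Sum of weights = 58 + 114 + 111 + 20 + 37 + 8 + 63 = 411
Weighted mean = 106564 / 411 = 259.27981
Difference (unweighted minus weighted) = 169.86305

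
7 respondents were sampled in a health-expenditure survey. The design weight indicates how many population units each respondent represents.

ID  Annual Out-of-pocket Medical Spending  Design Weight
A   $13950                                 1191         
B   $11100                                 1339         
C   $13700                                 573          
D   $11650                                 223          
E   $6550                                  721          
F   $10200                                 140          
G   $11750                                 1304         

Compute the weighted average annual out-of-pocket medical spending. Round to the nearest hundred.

11500

Weighted sum = 13950×1191 + 11100×1339 + 13700×573 + 11650×223 + 6550×721 + 10200×140 + 11750×1304
  = 16614450 + 14862900 + 7850100 + 2597950 + 4722550 + 1428000 + 15322000 = 63397950
Sum of weights = 1191 + 1339 + 573 + 223 + 721 + 140 + 1304 = 5491
Weighted mean = 63397950 / 5491 = 11545.793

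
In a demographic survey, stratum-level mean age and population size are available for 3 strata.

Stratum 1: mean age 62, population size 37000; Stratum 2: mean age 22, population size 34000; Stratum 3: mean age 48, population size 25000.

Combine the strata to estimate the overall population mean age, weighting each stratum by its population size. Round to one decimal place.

Σ Nₕ·x̄ₕ = 62×37000 + 22×34000 + 48×25000
  = 2294000 + 748000 + 1200000 = 4242000
Σ Nₕ = 96000
Overall mean = 4242000 / 96000 = 44.1875

44.2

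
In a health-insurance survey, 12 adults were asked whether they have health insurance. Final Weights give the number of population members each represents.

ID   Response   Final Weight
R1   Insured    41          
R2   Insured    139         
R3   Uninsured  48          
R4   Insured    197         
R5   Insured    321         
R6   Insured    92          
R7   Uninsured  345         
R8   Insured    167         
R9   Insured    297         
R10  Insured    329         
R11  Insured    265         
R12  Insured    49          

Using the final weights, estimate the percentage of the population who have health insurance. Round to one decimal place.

82.8

Sum of weights for 'Insured' = 41 + 139 + 197 + 321 + 92 + 167 + 297 + 329 + 265 + 49 = 1897
Total weight = 41 + 139 + 48 + 197 + 321 + 92 + 345 + 167 + 297 + 329 + 265 + 49 = 2290
Weighted proportion = 1897 / 2290 = 0.82838428 → 82.838428%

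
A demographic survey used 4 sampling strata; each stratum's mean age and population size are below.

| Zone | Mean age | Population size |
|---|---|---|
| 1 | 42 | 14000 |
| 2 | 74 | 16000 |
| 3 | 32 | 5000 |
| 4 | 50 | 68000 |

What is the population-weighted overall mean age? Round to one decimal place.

Σ Nₕ·x̄ₕ = 42×14000 + 74×16000 + 32×5000 + 50×68000
  = 5332000
Σ Nₕ = 103000
Overall mean = 5332000 / 103000 = 51.76699

51.8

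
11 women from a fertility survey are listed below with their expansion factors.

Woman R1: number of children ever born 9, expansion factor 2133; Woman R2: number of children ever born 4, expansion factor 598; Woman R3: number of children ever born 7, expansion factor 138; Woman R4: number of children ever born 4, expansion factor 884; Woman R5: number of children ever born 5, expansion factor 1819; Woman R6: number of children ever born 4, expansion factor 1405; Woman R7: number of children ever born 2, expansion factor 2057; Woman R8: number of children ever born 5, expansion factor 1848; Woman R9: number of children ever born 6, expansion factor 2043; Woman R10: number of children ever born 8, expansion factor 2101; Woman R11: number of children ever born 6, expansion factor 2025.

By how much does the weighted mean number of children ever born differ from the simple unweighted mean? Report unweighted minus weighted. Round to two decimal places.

-0.14

Unweighted sum = 9 + 4 + 7 + 4 + 5 + 4 + 2 + 5 + 6 + 8 + 6 = 60
Unweighted mean = 60 / 11 = 5.4545455
Weighted sum = 9×2133 + 4×598 + 7×138 + 4×884 + 5×1819 + 4×1405 + 2×2057 + 5×1848 + 6×2043 + 8×2101 + 6×2025
  = 95376
Sum of weights = 2133 + 598 + 138 + 884 + 1819 + 1405 + 2057 + 1848 + 2043 + 2101 + 2025 = 17051
Weighted mean = 95376 / 17051 = 5.5935722
Difference (unweighted minus weighted) = -0.13902677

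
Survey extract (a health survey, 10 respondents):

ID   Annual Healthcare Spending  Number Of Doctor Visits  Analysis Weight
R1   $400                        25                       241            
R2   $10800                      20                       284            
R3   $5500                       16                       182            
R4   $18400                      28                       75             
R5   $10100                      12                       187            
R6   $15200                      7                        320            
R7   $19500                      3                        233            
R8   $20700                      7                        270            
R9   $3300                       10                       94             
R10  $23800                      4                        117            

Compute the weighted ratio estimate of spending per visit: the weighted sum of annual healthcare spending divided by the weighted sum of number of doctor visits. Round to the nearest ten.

Σ wᵢ·y = 25524600
Σ wᵢ·x = 25×241 + 20×284 + 16×182 + 28×75 + 12×187 + 7×320 + 3×233 + 7×270 + 10×94 + 4×117
  = 6025 + 5680 + 2912 + 2100 + 2244 + 2240 + 699 + 1890 + 940 + 468 = 25198
Ratio = 25524600 / 25198 = 1012.9613

1010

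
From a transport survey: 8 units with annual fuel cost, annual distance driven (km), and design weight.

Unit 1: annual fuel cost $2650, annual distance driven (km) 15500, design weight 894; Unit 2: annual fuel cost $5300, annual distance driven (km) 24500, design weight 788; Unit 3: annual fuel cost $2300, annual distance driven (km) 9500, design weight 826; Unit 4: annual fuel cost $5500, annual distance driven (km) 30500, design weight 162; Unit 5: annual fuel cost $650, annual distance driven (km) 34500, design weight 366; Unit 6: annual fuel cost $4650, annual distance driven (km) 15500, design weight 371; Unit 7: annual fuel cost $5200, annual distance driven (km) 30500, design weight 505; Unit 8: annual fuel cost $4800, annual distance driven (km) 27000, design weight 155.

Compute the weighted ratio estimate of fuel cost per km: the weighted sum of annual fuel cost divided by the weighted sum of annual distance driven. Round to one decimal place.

0.2

Σ wᵢ·y = 2650×894 + 5300×788 + 2300×826 + 5500×162 + 650×366 + 4650×371 + 5200×505 + 4800×155
  = 2369100 + 4176400 + 1899800 + 891000 + 237900 + 1725150 + 2626000 + 744000 = 14669350
Σ wᵢ·x = 15500×894 + 24500×788 + 9500×826 + 30500×162 + 34500×366 + 15500×371 + 30500×505 + 27000×155
  = 13857000 + 19306000 + 7847000 + 4941000 + 12627000 + 5750500 + 15402500 + 4185000 = 83916000
Ratio = 14669350 / 83916000 = 0.17480993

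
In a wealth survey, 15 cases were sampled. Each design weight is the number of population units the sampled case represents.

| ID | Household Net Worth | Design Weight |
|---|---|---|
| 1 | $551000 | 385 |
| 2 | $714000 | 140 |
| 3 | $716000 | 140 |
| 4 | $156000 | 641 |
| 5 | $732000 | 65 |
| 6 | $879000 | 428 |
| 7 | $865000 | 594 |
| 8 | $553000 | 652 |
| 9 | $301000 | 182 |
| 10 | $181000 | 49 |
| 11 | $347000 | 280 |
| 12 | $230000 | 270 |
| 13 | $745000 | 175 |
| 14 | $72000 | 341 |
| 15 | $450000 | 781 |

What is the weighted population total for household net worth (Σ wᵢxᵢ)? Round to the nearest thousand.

2539777000

Weighted total = 2539777000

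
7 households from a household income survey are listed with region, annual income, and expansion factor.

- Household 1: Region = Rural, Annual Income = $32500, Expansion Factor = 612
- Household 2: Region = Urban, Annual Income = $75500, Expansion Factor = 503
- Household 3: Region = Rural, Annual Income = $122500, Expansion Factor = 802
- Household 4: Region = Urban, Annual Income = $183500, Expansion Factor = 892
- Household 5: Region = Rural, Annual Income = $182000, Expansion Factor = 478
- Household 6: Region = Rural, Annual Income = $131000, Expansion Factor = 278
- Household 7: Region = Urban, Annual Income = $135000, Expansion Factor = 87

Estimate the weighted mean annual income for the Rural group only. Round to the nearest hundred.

Rural rows: 1, 3, 5, 6
Weighted sum = 241549000
Sum of weights = 612 + 802 + 478 + 278 = 2170
Weighted mean = 241549000 / 2170 = 111312.9

111300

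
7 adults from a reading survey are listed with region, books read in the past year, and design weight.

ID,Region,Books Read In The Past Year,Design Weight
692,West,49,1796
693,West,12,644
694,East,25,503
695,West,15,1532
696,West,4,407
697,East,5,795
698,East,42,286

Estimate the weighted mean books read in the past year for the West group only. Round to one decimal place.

West rows: 692, 693, 695, 696
Weighted sum = 49×1796 + 12×644 + 15×1532 + 4×407
  = 120340
Sum of weights = 1796 + 644 + 1532 + 407 = 4379
Weighted mean = 120340 / 4379 = 27.48116

27.5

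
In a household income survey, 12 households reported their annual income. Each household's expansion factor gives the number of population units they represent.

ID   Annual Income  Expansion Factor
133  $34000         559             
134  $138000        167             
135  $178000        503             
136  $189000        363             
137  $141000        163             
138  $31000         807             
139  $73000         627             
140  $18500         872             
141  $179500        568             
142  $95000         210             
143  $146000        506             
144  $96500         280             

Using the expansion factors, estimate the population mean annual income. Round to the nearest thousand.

Weighted sum = 34000×559 + 138000×167 + 178000×503 + 189000×363 + 141000×163 + 31000×807 + 73000×627 + 18500×872 + 179500×568 + 95000×210 + 146000×506 + 96500×280
  = 19006000 + 23046000 + 89534000 + 68607000 + 22983000 + 25017000 + 45771000 + 16132000 + 101956000 + 19950000 + 73876000 + 27020000 = 532898000
Sum of weights = 5625
Weighted mean = 532898000 / 5625 = 94737.422

95000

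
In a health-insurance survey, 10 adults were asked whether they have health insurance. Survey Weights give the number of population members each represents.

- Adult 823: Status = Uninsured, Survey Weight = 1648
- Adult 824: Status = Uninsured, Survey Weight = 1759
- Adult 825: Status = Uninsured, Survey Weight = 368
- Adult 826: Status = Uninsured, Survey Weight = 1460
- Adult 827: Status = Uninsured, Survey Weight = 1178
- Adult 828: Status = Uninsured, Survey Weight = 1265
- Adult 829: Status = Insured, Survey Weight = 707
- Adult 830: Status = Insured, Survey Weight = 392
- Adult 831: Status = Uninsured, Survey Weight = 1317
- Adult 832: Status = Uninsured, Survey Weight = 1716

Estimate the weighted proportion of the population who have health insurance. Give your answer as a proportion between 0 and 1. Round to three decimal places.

0.093

Sum of weights for 'Insured' = 707 + 392 = 1099
Total weight = 1648 + 1759 + 368 + 1460 + 1178 + 1265 + 707 + 392 + 1317 + 1716 = 11810
Weighted proportion = 1099 / 11810 = 0.093056732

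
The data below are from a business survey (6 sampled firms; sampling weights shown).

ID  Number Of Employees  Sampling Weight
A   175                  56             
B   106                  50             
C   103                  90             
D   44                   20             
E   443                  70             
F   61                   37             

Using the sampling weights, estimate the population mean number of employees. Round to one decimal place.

181.2

Weighted sum = 175×56 + 106×50 + 103×90 + 44×20 + 443×70 + 61×37
  = 58517
Sum of weights = 56 + 50 + 90 + 20 + 70 + 37 = 323
Weighted mean = 58517 / 323 = 181.16718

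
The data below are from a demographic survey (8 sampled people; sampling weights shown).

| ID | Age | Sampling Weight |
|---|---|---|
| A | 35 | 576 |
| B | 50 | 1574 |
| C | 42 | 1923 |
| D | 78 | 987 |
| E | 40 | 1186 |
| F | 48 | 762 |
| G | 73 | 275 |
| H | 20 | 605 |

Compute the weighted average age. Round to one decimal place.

47.3

Weighted sum = 35×576 + 50×1574 + 42×1923 + 78×987 + 40×1186 + 48×762 + 73×275 + 20×605
  = 20160 + 78700 + 80766 + 76986 + 47440 + 36576 + 20075 + 12100 = 372803
Sum of weights = 7888
Weighted mean = 372803 / 7888 = 47.262044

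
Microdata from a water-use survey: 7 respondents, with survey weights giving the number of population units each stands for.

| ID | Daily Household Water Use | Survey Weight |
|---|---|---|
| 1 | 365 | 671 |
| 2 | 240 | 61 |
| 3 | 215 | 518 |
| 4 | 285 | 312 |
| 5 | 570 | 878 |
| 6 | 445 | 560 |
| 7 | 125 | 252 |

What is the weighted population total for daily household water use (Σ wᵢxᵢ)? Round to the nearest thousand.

1241000

Weighted total = 365×671 + 240×61 + 215×518 + 285×312 + 570×878 + 445×560 + 125×252
  = 244915 + 14640 + 111370 + 88920 + 500460 + 249200 + 31500 = 1241005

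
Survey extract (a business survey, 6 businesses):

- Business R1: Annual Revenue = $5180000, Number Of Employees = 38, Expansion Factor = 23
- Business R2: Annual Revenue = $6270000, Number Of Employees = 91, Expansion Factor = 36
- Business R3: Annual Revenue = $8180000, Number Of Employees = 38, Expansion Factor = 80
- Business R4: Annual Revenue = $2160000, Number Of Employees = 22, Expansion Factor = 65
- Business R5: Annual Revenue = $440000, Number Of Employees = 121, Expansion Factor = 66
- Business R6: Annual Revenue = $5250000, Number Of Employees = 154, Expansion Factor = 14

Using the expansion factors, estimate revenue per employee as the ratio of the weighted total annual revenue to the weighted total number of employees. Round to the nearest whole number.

66208

Σ wᵢ·y = 5180000×23 + 6270000×36 + 8180000×80 + 2160000×65 + 440000×66 + 5250000×14
  = 1242200000
Σ wᵢ·x = 38×23 + 91×36 + 38×80 + 22×65 + 121×66 + 154×14
  = 874 + 3276 + 3040 + 1430 + 7986 + 2156 = 18762
Ratio = 1242200000 / 18762 = 66208.293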